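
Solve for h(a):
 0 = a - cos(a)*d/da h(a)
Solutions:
 h(a) = C1 + Integral(a/cos(a), a)


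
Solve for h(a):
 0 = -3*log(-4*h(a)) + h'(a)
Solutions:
 -Integral(1/(log(-_y) + 2*log(2)), (_y, h(a)))/3 = C1 - a


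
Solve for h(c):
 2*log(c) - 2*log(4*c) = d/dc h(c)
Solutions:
 h(c) = C1 - 4*c*log(2)


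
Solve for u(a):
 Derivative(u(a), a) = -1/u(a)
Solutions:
 u(a) = -sqrt(C1 - 2*a)
 u(a) = sqrt(C1 - 2*a)


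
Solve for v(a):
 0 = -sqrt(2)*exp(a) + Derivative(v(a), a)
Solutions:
 v(a) = C1 + sqrt(2)*exp(a)


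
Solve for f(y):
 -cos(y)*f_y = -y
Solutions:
 f(y) = C1 + Integral(y/cos(y), y)


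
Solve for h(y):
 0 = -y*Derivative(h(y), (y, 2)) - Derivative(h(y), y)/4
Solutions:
 h(y) = C1 + C2*y^(3/4)


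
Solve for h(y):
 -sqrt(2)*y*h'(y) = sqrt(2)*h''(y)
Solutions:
 h(y) = C1 + C2*erf(sqrt(2)*y/2)


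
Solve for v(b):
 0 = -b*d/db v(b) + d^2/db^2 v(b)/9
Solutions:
 v(b) = C1 + C2*erfi(3*sqrt(2)*b/2)


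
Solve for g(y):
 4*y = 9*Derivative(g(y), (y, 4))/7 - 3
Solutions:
 g(y) = C1 + C2*y + C3*y^2 + C4*y^3 + 7*y^5/270 + 7*y^4/72


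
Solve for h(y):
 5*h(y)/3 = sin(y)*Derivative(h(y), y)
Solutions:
 h(y) = C1*(cos(y) - 1)^(5/6)/(cos(y) + 1)^(5/6)


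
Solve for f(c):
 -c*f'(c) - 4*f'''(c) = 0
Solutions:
 f(c) = C1 + Integral(C2*airyai(-2^(1/3)*c/2) + C3*airybi(-2^(1/3)*c/2), c)


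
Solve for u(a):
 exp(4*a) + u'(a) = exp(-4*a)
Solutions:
 u(a) = C1 - cosh(4*a)/2


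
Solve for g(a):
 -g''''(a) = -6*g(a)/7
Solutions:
 g(a) = C1*exp(-6^(1/4)*7^(3/4)*a/7) + C2*exp(6^(1/4)*7^(3/4)*a/7) + C3*sin(6^(1/4)*7^(3/4)*a/7) + C4*cos(6^(1/4)*7^(3/4)*a/7)


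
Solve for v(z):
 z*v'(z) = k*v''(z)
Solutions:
 v(z) = C1 + C2*erf(sqrt(2)*z*sqrt(-1/k)/2)/sqrt(-1/k)


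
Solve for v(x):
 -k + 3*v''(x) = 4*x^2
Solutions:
 v(x) = C1 + C2*x + k*x^2/6 + x^4/9


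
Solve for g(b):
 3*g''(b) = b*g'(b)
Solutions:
 g(b) = C1 + C2*erfi(sqrt(6)*b/6)


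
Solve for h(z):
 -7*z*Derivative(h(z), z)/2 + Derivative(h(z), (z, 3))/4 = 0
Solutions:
 h(z) = C1 + Integral(C2*airyai(14^(1/3)*z) + C3*airybi(14^(1/3)*z), z)


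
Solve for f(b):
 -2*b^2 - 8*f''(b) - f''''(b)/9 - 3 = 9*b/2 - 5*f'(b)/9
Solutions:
 f(b) = C1 + C2*exp(2^(1/3)*b*(-2^(1/3)*(5 + 7*sqrt(1129))^(1/3)/4 + 12/(5 + 7*sqrt(1129))^(1/3)))*sin(2^(1/3)*sqrt(3)*b*(12/(5 + 7*sqrt(1129))^(1/3) + 2^(1/3)*(5 + 7*sqrt(1129))^(1/3)/4)) + C3*exp(2^(1/3)*b*(-2^(1/3)*(5 + 7*sqrt(1129))^(1/3)/4 + 12/(5 + 7*sqrt(1129))^(1/3)))*cos(2^(1/3)*sqrt(3)*b*(12/(5 + 7*sqrt(1129))^(1/3) + 2^(1/3)*(5 + 7*sqrt(1129))^(1/3)/4)) + C4*exp(2^(1/3)*b*(-24/(5 + 7*sqrt(1129))^(1/3) + 2^(1/3)*(5 + 7*sqrt(1129))^(1/3)/2)) + 6*b^3/5 + 5589*b^2/100 + 201879*b/125


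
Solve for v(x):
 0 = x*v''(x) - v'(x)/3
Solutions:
 v(x) = C1 + C2*x^(4/3)


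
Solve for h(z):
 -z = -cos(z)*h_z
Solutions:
 h(z) = C1 + Integral(z/cos(z), z)


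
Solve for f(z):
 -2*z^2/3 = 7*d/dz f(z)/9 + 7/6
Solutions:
 f(z) = C1 - 2*z^3/7 - 3*z/2


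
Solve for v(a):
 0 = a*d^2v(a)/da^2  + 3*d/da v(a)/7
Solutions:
 v(a) = C1 + C2*a^(4/7)


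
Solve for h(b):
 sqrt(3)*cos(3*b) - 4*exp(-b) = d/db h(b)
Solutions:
 h(b) = C1 + sqrt(3)*sin(3*b)/3 + 4*exp(-b)


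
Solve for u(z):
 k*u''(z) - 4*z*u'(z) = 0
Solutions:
 u(z) = C1 + C2*erf(sqrt(2)*z*sqrt(-1/k))/sqrt(-1/k)


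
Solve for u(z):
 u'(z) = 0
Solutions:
 u(z) = C1


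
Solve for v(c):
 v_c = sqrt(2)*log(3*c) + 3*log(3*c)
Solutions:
 v(c) = C1 + sqrt(2)*c*log(c) + 3*c*log(c) - 3*c - sqrt(2)*c + c*log(3^(sqrt(2) + 3))


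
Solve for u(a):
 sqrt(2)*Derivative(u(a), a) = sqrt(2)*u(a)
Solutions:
 u(a) = C1*exp(a)


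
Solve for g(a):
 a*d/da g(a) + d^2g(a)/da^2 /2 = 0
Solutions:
 g(a) = C1 + C2*erf(a)


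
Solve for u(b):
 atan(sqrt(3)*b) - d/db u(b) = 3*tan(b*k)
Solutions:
 u(b) = C1 + b*atan(sqrt(3)*b) - 3*Piecewise((-log(cos(b*k))/k, Ne(k, 0)), (0, True)) - sqrt(3)*log(3*b^2 + 1)/6


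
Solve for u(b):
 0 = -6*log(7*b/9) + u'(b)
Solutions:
 u(b) = C1 + 6*b*log(b) - 6*b + b*log(117649/531441)


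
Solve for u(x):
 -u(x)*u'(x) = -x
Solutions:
 u(x) = -sqrt(C1 + x^2)
 u(x) = sqrt(C1 + x^2)


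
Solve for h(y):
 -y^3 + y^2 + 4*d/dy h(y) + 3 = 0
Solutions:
 h(y) = C1 + y^4/16 - y^3/12 - 3*y/4


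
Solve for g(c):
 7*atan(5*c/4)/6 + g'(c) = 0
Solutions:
 g(c) = C1 - 7*c*atan(5*c/4)/6 + 7*log(25*c^2 + 16)/15


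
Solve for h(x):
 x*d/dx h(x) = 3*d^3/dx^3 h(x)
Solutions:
 h(x) = C1 + Integral(C2*airyai(3^(2/3)*x/3) + C3*airybi(3^(2/3)*x/3), x)


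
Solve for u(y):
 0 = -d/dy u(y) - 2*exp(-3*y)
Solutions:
 u(y) = C1 + 2*exp(-3*y)/3


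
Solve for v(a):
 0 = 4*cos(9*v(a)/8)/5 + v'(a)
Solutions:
 4*a/5 - 4*log(sin(9*v(a)/8) - 1)/9 + 4*log(sin(9*v(a)/8) + 1)/9 = C1


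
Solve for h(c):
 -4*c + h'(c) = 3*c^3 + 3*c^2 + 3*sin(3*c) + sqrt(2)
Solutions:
 h(c) = C1 + 3*c^4/4 + c^3 + 2*c^2 + sqrt(2)*c - cos(3*c)


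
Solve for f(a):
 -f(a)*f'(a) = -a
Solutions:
 f(a) = -sqrt(C1 + a^2)
 f(a) = sqrt(C1 + a^2)


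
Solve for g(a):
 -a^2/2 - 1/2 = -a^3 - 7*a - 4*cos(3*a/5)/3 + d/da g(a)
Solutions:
 g(a) = C1 + a^4/4 - a^3/6 + 7*a^2/2 - a/2 + 20*sin(3*a/5)/9


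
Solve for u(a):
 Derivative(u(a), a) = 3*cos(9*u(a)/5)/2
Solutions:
 -3*a/2 - 5*log(sin(9*u(a)/5) - 1)/18 + 5*log(sin(9*u(a)/5) + 1)/18 = C1


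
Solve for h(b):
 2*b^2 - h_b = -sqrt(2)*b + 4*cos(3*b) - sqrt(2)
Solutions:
 h(b) = C1 + 2*b^3/3 + sqrt(2)*b^2/2 + sqrt(2)*b - 4*sin(3*b)/3


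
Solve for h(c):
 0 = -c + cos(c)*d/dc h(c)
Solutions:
 h(c) = C1 + Integral(c/cos(c), c)


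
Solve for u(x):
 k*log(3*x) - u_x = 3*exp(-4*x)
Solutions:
 u(x) = C1 + k*x*log(x) + k*x*(-1 + log(3)) + 3*exp(-4*x)/4


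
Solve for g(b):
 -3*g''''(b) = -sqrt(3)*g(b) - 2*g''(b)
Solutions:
 g(b) = C1*exp(-sqrt(3)*b*sqrt(1 + sqrt(1 + 3*sqrt(3)))/3) + C2*exp(sqrt(3)*b*sqrt(1 + sqrt(1 + 3*sqrt(3)))/3) + C3*sin(sqrt(3)*b*sqrt(-1 + sqrt(1 + 3*sqrt(3)))/3) + C4*cosh(sqrt(3)*b*sqrt(1 - sqrt(1 + 3*sqrt(3)))/3)


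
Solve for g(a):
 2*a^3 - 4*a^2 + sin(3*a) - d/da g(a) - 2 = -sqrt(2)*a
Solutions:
 g(a) = C1 + a^4/2 - 4*a^3/3 + sqrt(2)*a^2/2 - 2*a - cos(3*a)/3


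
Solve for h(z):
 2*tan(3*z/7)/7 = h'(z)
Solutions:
 h(z) = C1 - 2*log(cos(3*z/7))/3


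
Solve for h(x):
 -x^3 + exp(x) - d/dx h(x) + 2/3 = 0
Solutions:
 h(x) = C1 - x^4/4 + 2*x/3 + exp(x)


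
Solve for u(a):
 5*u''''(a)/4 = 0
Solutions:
 u(a) = C1 + C2*a + C3*a^2 + C4*a^3


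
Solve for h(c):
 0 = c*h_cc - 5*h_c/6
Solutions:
 h(c) = C1 + C2*c^(11/6)


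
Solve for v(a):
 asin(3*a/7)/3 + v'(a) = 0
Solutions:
 v(a) = C1 - a*asin(3*a/7)/3 - sqrt(49 - 9*a^2)/9


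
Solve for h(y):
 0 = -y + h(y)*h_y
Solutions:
 h(y) = -sqrt(C1 + y^2)
 h(y) = sqrt(C1 + y^2)


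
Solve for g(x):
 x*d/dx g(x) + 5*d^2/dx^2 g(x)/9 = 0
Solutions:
 g(x) = C1 + C2*erf(3*sqrt(10)*x/10)


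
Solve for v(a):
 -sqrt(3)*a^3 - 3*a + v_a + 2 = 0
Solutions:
 v(a) = C1 + sqrt(3)*a^4/4 + 3*a^2/2 - 2*a


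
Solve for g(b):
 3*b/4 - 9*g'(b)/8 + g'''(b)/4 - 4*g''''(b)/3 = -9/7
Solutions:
 g(b) = C1 + C2*exp(b*((24*sqrt(5178) + 1727)^(-1/3) + 2 + (24*sqrt(5178) + 1727)^(1/3))/32)*sin(sqrt(3)*b*(-(24*sqrt(5178) + 1727)^(1/3) + (24*sqrt(5178) + 1727)^(-1/3))/32) + C3*exp(b*((24*sqrt(5178) + 1727)^(-1/3) + 2 + (24*sqrt(5178) + 1727)^(1/3))/32)*cos(sqrt(3)*b*(-(24*sqrt(5178) + 1727)^(1/3) + (24*sqrt(5178) + 1727)^(-1/3))/32) + C4*exp(b*(-(24*sqrt(5178) + 1727)^(1/3) - 1/(24*sqrt(5178) + 1727)^(1/3) + 1)/16) + b^2/3 + 8*b/7


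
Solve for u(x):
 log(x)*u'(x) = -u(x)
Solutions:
 u(x) = C1*exp(-li(x))


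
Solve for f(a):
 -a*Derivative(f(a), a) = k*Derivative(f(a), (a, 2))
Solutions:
 f(a) = C1 + C2*sqrt(k)*erf(sqrt(2)*a*sqrt(1/k)/2)


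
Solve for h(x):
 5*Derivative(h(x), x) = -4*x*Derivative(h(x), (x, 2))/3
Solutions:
 h(x) = C1 + C2/x^(11/4)


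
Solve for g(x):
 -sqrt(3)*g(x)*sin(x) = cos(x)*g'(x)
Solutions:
 g(x) = C1*cos(x)^(sqrt(3))


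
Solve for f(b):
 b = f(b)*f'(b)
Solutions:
 f(b) = -sqrt(C1 + b^2)
 f(b) = sqrt(C1 + b^2)


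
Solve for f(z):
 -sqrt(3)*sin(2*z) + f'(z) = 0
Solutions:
 f(z) = C1 - sqrt(3)*cos(2*z)/2


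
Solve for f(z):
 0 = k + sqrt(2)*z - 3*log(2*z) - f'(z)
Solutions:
 f(z) = C1 + k*z + sqrt(2)*z^2/2 - 3*z*log(z) - z*log(8) + 3*z


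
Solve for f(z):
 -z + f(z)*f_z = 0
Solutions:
 f(z) = -sqrt(C1 + z^2)
 f(z) = sqrt(C1 + z^2)


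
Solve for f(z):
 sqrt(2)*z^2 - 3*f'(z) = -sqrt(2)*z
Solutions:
 f(z) = C1 + sqrt(2)*z^3/9 + sqrt(2)*z^2/6


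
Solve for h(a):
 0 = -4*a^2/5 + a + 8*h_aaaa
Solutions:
 h(a) = C1 + C2*a + C3*a^2 + C4*a^3 + a^6/3600 - a^5/960


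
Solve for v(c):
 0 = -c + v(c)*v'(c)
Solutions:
 v(c) = -sqrt(C1 + c^2)
 v(c) = sqrt(C1 + c^2)


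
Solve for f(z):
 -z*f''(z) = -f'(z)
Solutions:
 f(z) = C1 + C2*z^2


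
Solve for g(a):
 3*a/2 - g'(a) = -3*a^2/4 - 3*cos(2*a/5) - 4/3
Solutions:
 g(a) = C1 + a^3/4 + 3*a^2/4 + 4*a/3 + 15*sin(2*a/5)/2


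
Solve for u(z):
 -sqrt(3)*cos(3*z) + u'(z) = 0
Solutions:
 u(z) = C1 + sqrt(3)*sin(3*z)/3


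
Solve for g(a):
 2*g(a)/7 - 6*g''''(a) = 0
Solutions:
 g(a) = C1*exp(-21^(3/4)*a/21) + C2*exp(21^(3/4)*a/21) + C3*sin(21^(3/4)*a/21) + C4*cos(21^(3/4)*a/21)


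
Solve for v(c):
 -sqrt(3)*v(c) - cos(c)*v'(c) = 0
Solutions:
 v(c) = C1*(sin(c) - 1)^(sqrt(3)/2)/(sin(c) + 1)^(sqrt(3)/2)


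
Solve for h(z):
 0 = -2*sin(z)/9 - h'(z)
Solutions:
 h(z) = C1 + 2*cos(z)/9


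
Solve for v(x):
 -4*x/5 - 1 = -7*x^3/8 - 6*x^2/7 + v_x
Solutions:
 v(x) = C1 + 7*x^4/32 + 2*x^3/7 - 2*x^2/5 - x


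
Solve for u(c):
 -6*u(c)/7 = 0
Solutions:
 u(c) = 0


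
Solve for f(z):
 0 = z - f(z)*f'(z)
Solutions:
 f(z) = -sqrt(C1 + z^2)
 f(z) = sqrt(C1 + z^2)


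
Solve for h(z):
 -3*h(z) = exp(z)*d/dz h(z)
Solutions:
 h(z) = C1*exp(3*exp(-z))


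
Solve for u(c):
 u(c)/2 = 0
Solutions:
 u(c) = 0


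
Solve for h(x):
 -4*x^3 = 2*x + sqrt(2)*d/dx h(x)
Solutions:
 h(x) = C1 - sqrt(2)*x^4/2 - sqrt(2)*x^2/2


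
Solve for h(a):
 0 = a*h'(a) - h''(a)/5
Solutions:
 h(a) = C1 + C2*erfi(sqrt(10)*a/2)


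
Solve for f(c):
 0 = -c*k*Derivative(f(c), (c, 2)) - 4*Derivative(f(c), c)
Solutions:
 f(c) = C1 + c^(((re(k) - 4)*re(k) + im(k)^2)/(re(k)^2 + im(k)^2))*(C2*sin(4*log(c)*Abs(im(k))/(re(k)^2 + im(k)^2)) + C3*cos(4*log(c)*im(k)/(re(k)^2 + im(k)^2)))


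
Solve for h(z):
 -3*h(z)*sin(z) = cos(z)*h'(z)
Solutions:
 h(z) = C1*cos(z)^3


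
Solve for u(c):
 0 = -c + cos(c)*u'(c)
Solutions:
 u(c) = C1 + Integral(c/cos(c), c)


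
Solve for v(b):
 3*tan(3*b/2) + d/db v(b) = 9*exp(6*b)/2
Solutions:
 v(b) = C1 + 3*exp(6*b)/4 + 2*log(cos(3*b/2))


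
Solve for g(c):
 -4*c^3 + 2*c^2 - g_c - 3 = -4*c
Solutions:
 g(c) = C1 - c^4 + 2*c^3/3 + 2*c^2 - 3*c


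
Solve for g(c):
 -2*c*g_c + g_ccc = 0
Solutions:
 g(c) = C1 + Integral(C2*airyai(2^(1/3)*c) + C3*airybi(2^(1/3)*c), c)


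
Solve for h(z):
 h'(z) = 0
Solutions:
 h(z) = C1


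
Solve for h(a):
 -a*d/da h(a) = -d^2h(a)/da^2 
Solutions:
 h(a) = C1 + C2*erfi(sqrt(2)*a/2)


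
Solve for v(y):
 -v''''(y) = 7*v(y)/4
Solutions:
 v(y) = (C1*sin(7^(1/4)*y/2) + C2*cos(7^(1/4)*y/2))*exp(-7^(1/4)*y/2) + (C3*sin(7^(1/4)*y/2) + C4*cos(7^(1/4)*y/2))*exp(7^(1/4)*y/2)


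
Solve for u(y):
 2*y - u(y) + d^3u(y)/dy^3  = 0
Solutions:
 u(y) = C3*exp(y) + 2*y + (C1*sin(sqrt(3)*y/2) + C2*cos(sqrt(3)*y/2))*exp(-y/2)


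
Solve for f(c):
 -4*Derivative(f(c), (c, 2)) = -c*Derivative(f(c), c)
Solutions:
 f(c) = C1 + C2*erfi(sqrt(2)*c/4)


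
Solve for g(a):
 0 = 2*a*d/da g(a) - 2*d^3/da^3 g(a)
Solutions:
 g(a) = C1 + Integral(C2*airyai(a) + C3*airybi(a), a)


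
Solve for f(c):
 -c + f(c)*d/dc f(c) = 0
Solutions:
 f(c) = -sqrt(C1 + c^2)
 f(c) = sqrt(C1 + c^2)


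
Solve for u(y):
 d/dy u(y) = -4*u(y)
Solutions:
 u(y) = C1*exp(-4*y)


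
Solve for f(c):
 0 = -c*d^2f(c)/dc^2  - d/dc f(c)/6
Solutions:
 f(c) = C1 + C2*c^(5/6)


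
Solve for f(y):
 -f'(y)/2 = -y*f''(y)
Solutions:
 f(y) = C1 + C2*y^(3/2)


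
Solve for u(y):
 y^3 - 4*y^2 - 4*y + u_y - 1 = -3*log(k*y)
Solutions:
 u(y) = C1 - y^4/4 + 4*y^3/3 + 2*y^2 - 3*y*log(k*y) + 4*y


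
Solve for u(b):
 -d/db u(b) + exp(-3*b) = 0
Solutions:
 u(b) = C1 - exp(-3*b)/3


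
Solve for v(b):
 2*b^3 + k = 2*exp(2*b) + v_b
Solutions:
 v(b) = C1 + b^4/2 + b*k - exp(2*b)


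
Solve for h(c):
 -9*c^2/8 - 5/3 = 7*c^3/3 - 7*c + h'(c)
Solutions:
 h(c) = C1 - 7*c^4/12 - 3*c^3/8 + 7*c^2/2 - 5*c/3


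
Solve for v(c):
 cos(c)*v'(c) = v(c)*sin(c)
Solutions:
 v(c) = C1/cos(c)


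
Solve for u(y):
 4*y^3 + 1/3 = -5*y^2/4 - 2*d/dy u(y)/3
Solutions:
 u(y) = C1 - 3*y^4/2 - 5*y^3/8 - y/2


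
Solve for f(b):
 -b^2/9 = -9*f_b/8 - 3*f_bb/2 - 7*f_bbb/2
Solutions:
 f(b) = C1 + 8*b^3/243 - 32*b^2/243 - 64*b/243 + (C2*sin(3*sqrt(6)*b/14) + C3*cos(3*sqrt(6)*b/14))*exp(-3*b/14)


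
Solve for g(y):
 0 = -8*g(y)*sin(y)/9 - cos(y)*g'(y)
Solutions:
 g(y) = C1*cos(y)^(8/9)


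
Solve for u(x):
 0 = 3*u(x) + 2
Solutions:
 u(x) = -2/3


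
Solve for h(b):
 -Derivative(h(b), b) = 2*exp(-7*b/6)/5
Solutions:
 h(b) = C1 + 12*exp(-7*b/6)/35


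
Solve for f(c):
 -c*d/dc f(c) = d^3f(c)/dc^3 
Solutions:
 f(c) = C1 + Integral(C2*airyai(-c) + C3*airybi(-c), c)


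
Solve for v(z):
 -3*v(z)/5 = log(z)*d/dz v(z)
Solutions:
 v(z) = C1*exp(-3*li(z)/5)


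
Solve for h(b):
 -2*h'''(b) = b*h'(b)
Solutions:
 h(b) = C1 + Integral(C2*airyai(-2^(2/3)*b/2) + C3*airybi(-2^(2/3)*b/2), b)


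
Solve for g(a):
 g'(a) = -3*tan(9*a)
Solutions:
 g(a) = C1 + log(cos(9*a))/3


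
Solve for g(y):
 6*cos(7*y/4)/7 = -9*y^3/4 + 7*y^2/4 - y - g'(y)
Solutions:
 g(y) = C1 - 9*y^4/16 + 7*y^3/12 - y^2/2 - 24*sin(7*y/4)/49


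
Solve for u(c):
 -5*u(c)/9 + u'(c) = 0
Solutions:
 u(c) = C1*exp(5*c/9)


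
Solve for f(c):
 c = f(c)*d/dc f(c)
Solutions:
 f(c) = -sqrt(C1 + c^2)
 f(c) = sqrt(C1 + c^2)


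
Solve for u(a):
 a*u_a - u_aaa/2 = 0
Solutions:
 u(a) = C1 + Integral(C2*airyai(2^(1/3)*a) + C3*airybi(2^(1/3)*a), a)


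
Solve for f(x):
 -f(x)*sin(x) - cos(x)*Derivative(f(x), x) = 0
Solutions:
 f(x) = C1*cos(x)


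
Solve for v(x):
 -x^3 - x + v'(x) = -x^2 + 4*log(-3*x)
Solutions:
 v(x) = C1 + x^4/4 - x^3/3 + x^2/2 + 4*x*log(-x) + 4*x*(-1 + log(3))


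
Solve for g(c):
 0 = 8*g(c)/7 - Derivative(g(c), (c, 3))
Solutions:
 g(c) = C3*exp(2*7^(2/3)*c/7) + (C1*sin(sqrt(3)*7^(2/3)*c/7) + C2*cos(sqrt(3)*7^(2/3)*c/7))*exp(-7^(2/3)*c/7)


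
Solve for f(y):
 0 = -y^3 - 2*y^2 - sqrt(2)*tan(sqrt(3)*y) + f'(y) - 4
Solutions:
 f(y) = C1 + y^4/4 + 2*y^3/3 + 4*y - sqrt(6)*log(cos(sqrt(3)*y))/3


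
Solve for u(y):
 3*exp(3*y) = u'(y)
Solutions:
 u(y) = C1 + exp(3*y)


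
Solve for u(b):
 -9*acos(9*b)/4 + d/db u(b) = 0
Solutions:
 u(b) = C1 + 9*b*acos(9*b)/4 - sqrt(1 - 81*b^2)/4


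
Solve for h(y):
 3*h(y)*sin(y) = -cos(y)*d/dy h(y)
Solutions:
 h(y) = C1*cos(y)^3


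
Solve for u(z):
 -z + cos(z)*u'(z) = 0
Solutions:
 u(z) = C1 + Integral(z/cos(z), z)


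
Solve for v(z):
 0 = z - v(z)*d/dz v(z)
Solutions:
 v(z) = -sqrt(C1 + z^2)
 v(z) = sqrt(C1 + z^2)


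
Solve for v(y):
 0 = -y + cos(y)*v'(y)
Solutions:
 v(y) = C1 + Integral(y/cos(y), y)


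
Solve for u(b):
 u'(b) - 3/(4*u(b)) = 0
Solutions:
 u(b) = -sqrt(C1 + 6*b)/2
 u(b) = sqrt(C1 + 6*b)/2


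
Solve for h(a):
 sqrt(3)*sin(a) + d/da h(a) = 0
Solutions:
 h(a) = C1 + sqrt(3)*cos(a)


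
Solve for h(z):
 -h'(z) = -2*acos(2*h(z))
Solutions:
 Integral(1/acos(2*_y), (_y, h(z))) = C1 + 2*z


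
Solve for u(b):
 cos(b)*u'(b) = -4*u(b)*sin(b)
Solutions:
 u(b) = C1*cos(b)^4


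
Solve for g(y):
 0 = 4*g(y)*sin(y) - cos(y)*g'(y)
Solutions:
 g(y) = C1/cos(y)^4


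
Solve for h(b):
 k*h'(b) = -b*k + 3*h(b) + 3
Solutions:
 h(b) = C1*exp(3*b/k) + b*k/3 + k^2/9 - 1


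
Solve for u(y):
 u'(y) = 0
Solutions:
 u(y) = C1


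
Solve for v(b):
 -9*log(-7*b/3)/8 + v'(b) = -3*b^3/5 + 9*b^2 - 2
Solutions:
 v(b) = C1 - 3*b^4/20 + 3*b^3 + 9*b*log(-b)/8 + b*(-25 - 9*log(3) + 9*log(7))/8


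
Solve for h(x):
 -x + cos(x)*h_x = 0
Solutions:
 h(x) = C1 + Integral(x/cos(x), x)


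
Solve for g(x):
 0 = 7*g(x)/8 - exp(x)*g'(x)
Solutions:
 g(x) = C1*exp(-7*exp(-x)/8)


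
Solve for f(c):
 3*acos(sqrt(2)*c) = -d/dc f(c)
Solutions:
 f(c) = C1 - 3*c*acos(sqrt(2)*c) + 3*sqrt(2)*sqrt(1 - 2*c^2)/2


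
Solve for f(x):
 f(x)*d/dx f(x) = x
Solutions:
 f(x) = -sqrt(C1 + x^2)
 f(x) = sqrt(C1 + x^2)


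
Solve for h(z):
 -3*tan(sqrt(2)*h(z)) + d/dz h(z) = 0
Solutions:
 h(z) = sqrt(2)*(pi - asin(C1*exp(3*sqrt(2)*z)))/2
 h(z) = sqrt(2)*asin(C1*exp(3*sqrt(2)*z))/2


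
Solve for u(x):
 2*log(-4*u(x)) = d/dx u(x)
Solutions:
 -Integral(1/(log(-_y) + 2*log(2)), (_y, u(x)))/2 = C1 - x


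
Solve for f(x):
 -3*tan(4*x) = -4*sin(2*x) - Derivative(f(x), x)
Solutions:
 f(x) = C1 - 3*log(cos(4*x))/4 + 2*cos(2*x)


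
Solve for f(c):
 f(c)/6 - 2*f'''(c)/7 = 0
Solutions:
 f(c) = C3*exp(126^(1/3)*c/6) + (C1*sin(14^(1/3)*3^(1/6)*c/4) + C2*cos(14^(1/3)*3^(1/6)*c/4))*exp(-126^(1/3)*c/12)


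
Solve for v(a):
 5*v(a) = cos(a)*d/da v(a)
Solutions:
 v(a) = C1*sqrt(sin(a) + 1)*(sin(a)^2 + 2*sin(a) + 1)/(sqrt(sin(a) - 1)*(sin(a)^2 - 2*sin(a) + 1))


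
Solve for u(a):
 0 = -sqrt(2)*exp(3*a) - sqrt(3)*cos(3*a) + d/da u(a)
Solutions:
 u(a) = C1 + sqrt(2)*exp(3*a)/3 + sqrt(3)*sin(3*a)/3


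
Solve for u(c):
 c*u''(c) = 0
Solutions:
 u(c) = C1 + C2*c


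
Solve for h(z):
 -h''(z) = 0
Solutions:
 h(z) = C1 + C2*z


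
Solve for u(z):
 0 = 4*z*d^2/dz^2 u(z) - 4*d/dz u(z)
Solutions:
 u(z) = C1 + C2*z^2


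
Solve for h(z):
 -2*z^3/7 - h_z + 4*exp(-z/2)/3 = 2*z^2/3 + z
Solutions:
 h(z) = C1 - z^4/14 - 2*z^3/9 - z^2/2 - 8*exp(-z/2)/3


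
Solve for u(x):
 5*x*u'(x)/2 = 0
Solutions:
 u(x) = C1


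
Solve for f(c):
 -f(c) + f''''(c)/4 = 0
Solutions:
 f(c) = C1*exp(-sqrt(2)*c) + C2*exp(sqrt(2)*c) + C3*sin(sqrt(2)*c) + C4*cos(sqrt(2)*c)


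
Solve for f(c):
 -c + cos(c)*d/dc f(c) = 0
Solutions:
 f(c) = C1 + Integral(c/cos(c), c)


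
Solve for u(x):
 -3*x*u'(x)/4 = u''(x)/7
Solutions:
 u(x) = C1 + C2*erf(sqrt(42)*x/4)


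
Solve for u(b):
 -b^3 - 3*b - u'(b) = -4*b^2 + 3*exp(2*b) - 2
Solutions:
 u(b) = C1 - b^4/4 + 4*b^3/3 - 3*b^2/2 + 2*b - 3*exp(2*b)/2


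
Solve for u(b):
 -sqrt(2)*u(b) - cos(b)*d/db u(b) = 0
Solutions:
 u(b) = C1*(sin(b) - 1)^(sqrt(2)/2)/(sin(b) + 1)^(sqrt(2)/2)


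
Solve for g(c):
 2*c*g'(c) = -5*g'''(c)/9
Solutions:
 g(c) = C1 + Integral(C2*airyai(-18^(1/3)*5^(2/3)*c/5) + C3*airybi(-18^(1/3)*5^(2/3)*c/5), c)


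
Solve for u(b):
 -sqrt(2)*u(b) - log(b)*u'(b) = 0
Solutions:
 u(b) = C1*exp(-sqrt(2)*li(b))


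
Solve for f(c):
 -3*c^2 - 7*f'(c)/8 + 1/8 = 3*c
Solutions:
 f(c) = C1 - 8*c^3/7 - 12*c^2/7 + c/7


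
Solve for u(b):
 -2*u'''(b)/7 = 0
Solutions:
 u(b) = C1 + C2*b + C3*b^2


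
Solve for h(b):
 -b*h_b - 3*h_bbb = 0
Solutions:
 h(b) = C1 + Integral(C2*airyai(-3^(2/3)*b/3) + C3*airybi(-3^(2/3)*b/3), b)


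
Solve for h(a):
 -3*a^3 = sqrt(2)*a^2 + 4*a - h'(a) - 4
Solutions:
 h(a) = C1 + 3*a^4/4 + sqrt(2)*a^3/3 + 2*a^2 - 4*a


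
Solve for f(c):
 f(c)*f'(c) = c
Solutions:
 f(c) = -sqrt(C1 + c^2)
 f(c) = sqrt(C1 + c^2)


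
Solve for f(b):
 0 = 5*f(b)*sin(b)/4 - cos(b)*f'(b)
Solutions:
 f(b) = C1/cos(b)^(5/4)


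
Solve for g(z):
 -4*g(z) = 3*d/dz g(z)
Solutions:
 g(z) = C1*exp(-4*z/3)


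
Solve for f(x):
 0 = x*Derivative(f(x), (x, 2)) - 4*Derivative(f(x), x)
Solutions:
 f(x) = C1 + C2*x^5


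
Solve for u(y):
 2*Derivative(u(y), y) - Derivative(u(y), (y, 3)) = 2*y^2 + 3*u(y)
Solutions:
 u(y) = C1*exp(6^(1/3)*y*(4*3^(1/3)/(sqrt(633) + 27)^(1/3) + 2^(1/3)*(sqrt(633) + 27)^(1/3))/12)*sin(2^(1/3)*3^(1/6)*y*(-2^(1/3)*3^(2/3)*(sqrt(633) + 27)^(1/3)/12 + (sqrt(633) + 27)^(-1/3))) + C2*exp(6^(1/3)*y*(4*3^(1/3)/(sqrt(633) + 27)^(1/3) + 2^(1/3)*(sqrt(633) + 27)^(1/3))/12)*cos(2^(1/3)*3^(1/6)*y*(-2^(1/3)*3^(2/3)*(sqrt(633) + 27)^(1/3)/12 + (sqrt(633) + 27)^(-1/3))) + C3*exp(-6^(1/3)*y*(4*3^(1/3)/(sqrt(633) + 27)^(1/3) + 2^(1/3)*(sqrt(633) + 27)^(1/3))/6) - 2*y^2/3 - 8*y/9 - 16/27


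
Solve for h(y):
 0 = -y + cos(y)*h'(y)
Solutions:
 h(y) = C1 + Integral(y/cos(y), y)


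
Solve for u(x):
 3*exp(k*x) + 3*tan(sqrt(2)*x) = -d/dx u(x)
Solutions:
 u(x) = C1 - 3*Piecewise((exp(k*x)/k, Ne(k, 0)), (x, True)) + 3*sqrt(2)*log(cos(sqrt(2)*x))/2


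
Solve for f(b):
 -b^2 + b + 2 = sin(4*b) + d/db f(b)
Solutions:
 f(b) = C1 - b^3/3 + b^2/2 + 2*b + cos(4*b)/4


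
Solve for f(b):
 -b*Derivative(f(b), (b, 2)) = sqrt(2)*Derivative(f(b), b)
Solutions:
 f(b) = C1 + C2*b^(1 - sqrt(2))


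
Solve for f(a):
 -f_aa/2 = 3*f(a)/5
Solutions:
 f(a) = C1*sin(sqrt(30)*a/5) + C2*cos(sqrt(30)*a/5)


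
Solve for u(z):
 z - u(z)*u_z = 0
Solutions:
 u(z) = -sqrt(C1 + z^2)
 u(z) = sqrt(C1 + z^2)


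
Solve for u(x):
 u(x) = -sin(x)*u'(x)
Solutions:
 u(x) = C1*sqrt(cos(x) + 1)/sqrt(cos(x) - 1)


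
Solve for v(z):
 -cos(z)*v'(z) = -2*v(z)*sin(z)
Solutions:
 v(z) = C1/cos(z)^2


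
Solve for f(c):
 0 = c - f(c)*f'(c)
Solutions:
 f(c) = -sqrt(C1 + c^2)
 f(c) = sqrt(C1 + c^2)


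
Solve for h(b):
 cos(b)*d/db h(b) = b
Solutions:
 h(b) = C1 + Integral(b/cos(b), b)


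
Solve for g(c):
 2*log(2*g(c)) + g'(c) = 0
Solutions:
 Integral(1/(log(_y) + log(2)), (_y, g(c)))/2 = C1 - c


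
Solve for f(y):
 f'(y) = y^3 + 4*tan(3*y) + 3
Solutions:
 f(y) = C1 + y^4/4 + 3*y - 4*log(cos(3*y))/3


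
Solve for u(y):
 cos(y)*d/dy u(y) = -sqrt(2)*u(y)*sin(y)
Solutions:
 u(y) = C1*cos(y)^(sqrt(2))


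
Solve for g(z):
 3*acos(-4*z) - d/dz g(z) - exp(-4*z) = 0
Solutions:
 g(z) = C1 + 3*z*acos(-4*z) + 3*sqrt(1 - 16*z^2)/4 + exp(-4*z)/4


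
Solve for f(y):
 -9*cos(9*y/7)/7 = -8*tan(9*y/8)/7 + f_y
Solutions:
 f(y) = C1 - 64*log(cos(9*y/8))/63 - sin(9*y/7)


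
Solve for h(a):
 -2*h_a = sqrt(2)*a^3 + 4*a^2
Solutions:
 h(a) = C1 - sqrt(2)*a^4/8 - 2*a^3/3


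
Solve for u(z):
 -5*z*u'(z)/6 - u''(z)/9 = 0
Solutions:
 u(z) = C1 + C2*erf(sqrt(15)*z/2)


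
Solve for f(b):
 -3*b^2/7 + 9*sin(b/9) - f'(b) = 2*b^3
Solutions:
 f(b) = C1 - b^4/2 - b^3/7 - 81*cos(b/9)


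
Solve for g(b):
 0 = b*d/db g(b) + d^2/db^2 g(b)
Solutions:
 g(b) = C1 + C2*erf(sqrt(2)*b/2)


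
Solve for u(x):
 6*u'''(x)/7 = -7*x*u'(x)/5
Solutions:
 u(x) = C1 + Integral(C2*airyai(-210^(2/3)*x/30) + C3*airybi(-210^(2/3)*x/30), x)


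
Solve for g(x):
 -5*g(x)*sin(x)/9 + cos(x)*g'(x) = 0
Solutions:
 g(x) = C1/cos(x)^(5/9)


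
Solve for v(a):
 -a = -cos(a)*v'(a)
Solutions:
 v(a) = C1 + Integral(a/cos(a), a)


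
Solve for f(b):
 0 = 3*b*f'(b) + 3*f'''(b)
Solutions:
 f(b) = C1 + Integral(C2*airyai(-b) + C3*airybi(-b), b)


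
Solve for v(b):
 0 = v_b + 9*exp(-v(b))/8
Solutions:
 v(b) = log(C1 - 9*b/8)


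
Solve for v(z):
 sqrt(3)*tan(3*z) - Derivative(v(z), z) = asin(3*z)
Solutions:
 v(z) = C1 - z*asin(3*z) - sqrt(1 - 9*z^2)/3 - sqrt(3)*log(cos(3*z))/3


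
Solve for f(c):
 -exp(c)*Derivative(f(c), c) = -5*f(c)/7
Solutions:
 f(c) = C1*exp(-5*exp(-c)/7)


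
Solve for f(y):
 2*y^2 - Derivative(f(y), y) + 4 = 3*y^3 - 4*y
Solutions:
 f(y) = C1 - 3*y^4/4 + 2*y^3/3 + 2*y^2 + 4*y


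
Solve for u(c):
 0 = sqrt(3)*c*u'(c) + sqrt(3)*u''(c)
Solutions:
 u(c) = C1 + C2*erf(sqrt(2)*c/2)


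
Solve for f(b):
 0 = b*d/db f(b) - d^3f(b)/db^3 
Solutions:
 f(b) = C1 + Integral(C2*airyai(b) + C3*airybi(b), b)


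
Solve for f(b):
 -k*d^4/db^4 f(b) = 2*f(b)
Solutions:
 f(b) = C1*exp(-2^(1/4)*b*(-1/k)^(1/4)) + C2*exp(2^(1/4)*b*(-1/k)^(1/4)) + C3*exp(-2^(1/4)*I*b*(-1/k)^(1/4)) + C4*exp(2^(1/4)*I*b*(-1/k)^(1/4))


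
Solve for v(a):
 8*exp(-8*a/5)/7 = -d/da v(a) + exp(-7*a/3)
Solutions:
 v(a) = C1 - 3*exp(-7*a/3)/7 + 5*exp(-8*a/5)/7


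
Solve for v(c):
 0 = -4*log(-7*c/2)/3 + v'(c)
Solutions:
 v(c) = C1 + 4*c*log(-c)/3 + 4*c*(-1 - log(2) + log(7))/3


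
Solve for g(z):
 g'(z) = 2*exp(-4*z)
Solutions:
 g(z) = C1 - exp(-4*z)/2


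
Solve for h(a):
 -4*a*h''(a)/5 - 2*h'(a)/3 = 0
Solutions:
 h(a) = C1 + C2*a^(1/6)


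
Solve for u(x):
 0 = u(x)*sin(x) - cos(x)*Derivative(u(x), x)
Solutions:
 u(x) = C1/cos(x)


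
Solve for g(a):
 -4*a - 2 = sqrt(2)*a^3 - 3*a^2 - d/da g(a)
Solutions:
 g(a) = C1 + sqrt(2)*a^4/4 - a^3 + 2*a^2 + 2*a


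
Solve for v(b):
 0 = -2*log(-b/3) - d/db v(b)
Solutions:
 v(b) = C1 - 2*b*log(-b) + 2*b*(1 + log(3))


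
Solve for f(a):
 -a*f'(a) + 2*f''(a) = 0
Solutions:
 f(a) = C1 + C2*erfi(a/2)


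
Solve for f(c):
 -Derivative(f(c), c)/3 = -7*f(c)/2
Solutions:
 f(c) = C1*exp(21*c/2)


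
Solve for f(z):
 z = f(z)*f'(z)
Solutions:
 f(z) = -sqrt(C1 + z^2)
 f(z) = sqrt(C1 + z^2)


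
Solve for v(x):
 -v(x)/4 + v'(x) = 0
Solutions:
 v(x) = C1*exp(x/4)


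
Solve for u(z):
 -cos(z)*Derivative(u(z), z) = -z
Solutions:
 u(z) = C1 + Integral(z/cos(z), z)


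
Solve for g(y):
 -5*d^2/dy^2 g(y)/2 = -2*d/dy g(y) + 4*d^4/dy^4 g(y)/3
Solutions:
 g(y) = C1 + C2*exp(2^(1/3)*y*(-(24 + sqrt(826))^(1/3) + 5*2^(1/3)/(24 + sqrt(826))^(1/3))/8)*sin(2^(1/3)*sqrt(3)*y*(5*2^(1/3)/(24 + sqrt(826))^(1/3) + (24 + sqrt(826))^(1/3))/8) + C3*exp(2^(1/3)*y*(-(24 + sqrt(826))^(1/3) + 5*2^(1/3)/(24 + sqrt(826))^(1/3))/8)*cos(2^(1/3)*sqrt(3)*y*(5*2^(1/3)/(24 + sqrt(826))^(1/3) + (24 + sqrt(826))^(1/3))/8) + C4*exp(-2^(1/3)*y*(-(24 + sqrt(826))^(1/3) + 5*2^(1/3)/(24 + sqrt(826))^(1/3))/4)


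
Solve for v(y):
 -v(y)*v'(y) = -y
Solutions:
 v(y) = -sqrt(C1 + y^2)
 v(y) = sqrt(C1 + y^2)


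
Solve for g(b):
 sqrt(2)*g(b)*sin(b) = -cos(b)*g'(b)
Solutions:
 g(b) = C1*cos(b)^(sqrt(2))


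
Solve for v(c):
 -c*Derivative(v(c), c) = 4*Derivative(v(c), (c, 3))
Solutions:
 v(c) = C1 + Integral(C2*airyai(-2^(1/3)*c/2) + C3*airybi(-2^(1/3)*c/2), c)


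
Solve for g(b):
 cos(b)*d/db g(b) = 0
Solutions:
 g(b) = C1


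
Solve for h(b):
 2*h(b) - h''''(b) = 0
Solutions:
 h(b) = C1*exp(-2^(1/4)*b) + C2*exp(2^(1/4)*b) + C3*sin(2^(1/4)*b) + C4*cos(2^(1/4)*b)


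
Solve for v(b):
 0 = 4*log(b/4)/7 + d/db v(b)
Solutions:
 v(b) = C1 - 4*b*log(b)/7 + 4*b/7 + 8*b*log(2)/7


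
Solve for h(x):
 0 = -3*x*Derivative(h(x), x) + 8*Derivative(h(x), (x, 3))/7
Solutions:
 h(x) = C1 + Integral(C2*airyai(21^(1/3)*x/2) + C3*airybi(21^(1/3)*x/2), x)


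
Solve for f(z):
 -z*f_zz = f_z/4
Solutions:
 f(z) = C1 + C2*z^(3/4)


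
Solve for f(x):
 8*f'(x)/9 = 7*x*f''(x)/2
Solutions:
 f(x) = C1 + C2*x^(79/63)


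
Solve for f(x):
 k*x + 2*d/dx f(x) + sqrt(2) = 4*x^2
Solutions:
 f(x) = C1 - k*x^2/4 + 2*x^3/3 - sqrt(2)*x/2


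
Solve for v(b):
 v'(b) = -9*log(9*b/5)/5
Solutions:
 v(b) = C1 - 9*b*log(b)/5 - 18*b*log(3)/5 + 9*b/5 + 9*b*log(5)/5


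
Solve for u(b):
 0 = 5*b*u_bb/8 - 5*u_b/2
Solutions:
 u(b) = C1 + C2*b^5


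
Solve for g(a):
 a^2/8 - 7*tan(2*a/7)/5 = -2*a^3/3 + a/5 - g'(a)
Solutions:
 g(a) = C1 - a^4/6 - a^3/24 + a^2/10 - 49*log(cos(2*a/7))/10


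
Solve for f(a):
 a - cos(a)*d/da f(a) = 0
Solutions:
 f(a) = C1 + Integral(a/cos(a), a)


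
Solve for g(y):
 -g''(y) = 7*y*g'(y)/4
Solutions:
 g(y) = C1 + C2*erf(sqrt(14)*y/4)


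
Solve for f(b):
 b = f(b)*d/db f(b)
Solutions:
 f(b) = -sqrt(C1 + b^2)
 f(b) = sqrt(C1 + b^2)


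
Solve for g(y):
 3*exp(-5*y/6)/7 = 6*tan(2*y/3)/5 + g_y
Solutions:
 g(y) = C1 - 9*log(tan(2*y/3)^2 + 1)/10 - 18*exp(-5*y/6)/35


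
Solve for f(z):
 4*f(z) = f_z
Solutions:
 f(z) = C1*exp(4*z)


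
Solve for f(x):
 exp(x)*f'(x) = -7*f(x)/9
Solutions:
 f(x) = C1*exp(7*exp(-x)/9)


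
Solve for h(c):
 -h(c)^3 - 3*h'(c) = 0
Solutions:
 h(c) = -sqrt(6)*sqrt(-1/(C1 - c))/2
 h(c) = sqrt(6)*sqrt(-1/(C1 - c))/2


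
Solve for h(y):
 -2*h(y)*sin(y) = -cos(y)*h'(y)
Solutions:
 h(y) = C1/cos(y)^2


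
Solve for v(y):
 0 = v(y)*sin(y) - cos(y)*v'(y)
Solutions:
 v(y) = C1/cos(y)


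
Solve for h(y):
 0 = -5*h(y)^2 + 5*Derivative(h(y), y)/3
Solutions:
 h(y) = -1/(C1 + 3*y)


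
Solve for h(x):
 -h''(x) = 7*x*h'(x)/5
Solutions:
 h(x) = C1 + C2*erf(sqrt(70)*x/10)


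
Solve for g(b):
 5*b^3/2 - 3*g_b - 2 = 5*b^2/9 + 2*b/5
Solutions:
 g(b) = C1 + 5*b^4/24 - 5*b^3/81 - b^2/15 - 2*b/3


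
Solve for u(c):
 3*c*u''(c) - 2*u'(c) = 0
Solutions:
 u(c) = C1 + C2*c^(5/3)


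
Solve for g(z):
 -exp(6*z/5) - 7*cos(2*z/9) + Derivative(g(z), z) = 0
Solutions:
 g(z) = C1 + 5*exp(6*z/5)/6 + 63*sin(2*z/9)/2


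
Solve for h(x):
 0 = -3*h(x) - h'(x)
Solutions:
 h(x) = C1*exp(-3*x)


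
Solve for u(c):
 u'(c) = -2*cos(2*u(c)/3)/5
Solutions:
 2*c/5 - 3*log(sin(2*u(c)/3) - 1)/4 + 3*log(sin(2*u(c)/3) + 1)/4 = C1


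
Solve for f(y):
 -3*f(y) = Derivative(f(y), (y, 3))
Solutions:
 f(y) = C3*exp(-3^(1/3)*y) + (C1*sin(3^(5/6)*y/2) + C2*cos(3^(5/6)*y/2))*exp(3^(1/3)*y/2)


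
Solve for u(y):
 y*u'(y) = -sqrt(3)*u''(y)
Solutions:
 u(y) = C1 + C2*erf(sqrt(2)*3^(3/4)*y/6)


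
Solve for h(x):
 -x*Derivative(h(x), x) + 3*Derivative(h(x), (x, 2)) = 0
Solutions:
 h(x) = C1 + C2*erfi(sqrt(6)*x/6)


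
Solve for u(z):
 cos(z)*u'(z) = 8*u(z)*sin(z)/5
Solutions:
 u(z) = C1/cos(z)^(8/5)


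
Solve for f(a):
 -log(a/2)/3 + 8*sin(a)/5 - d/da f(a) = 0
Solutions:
 f(a) = C1 - a*log(a)/3 + a*log(2)/3 + a/3 - 8*cos(a)/5


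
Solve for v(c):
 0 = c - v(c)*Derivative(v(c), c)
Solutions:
 v(c) = -sqrt(C1 + c^2)
 v(c) = sqrt(C1 + c^2)


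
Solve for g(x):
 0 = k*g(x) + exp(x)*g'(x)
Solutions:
 g(x) = C1*exp(k*exp(-x))


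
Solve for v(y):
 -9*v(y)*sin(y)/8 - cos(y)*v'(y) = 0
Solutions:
 v(y) = C1*cos(y)^(9/8)


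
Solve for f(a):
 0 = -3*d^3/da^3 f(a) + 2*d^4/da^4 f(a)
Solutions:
 f(a) = C1 + C2*a + C3*a^2 + C4*exp(3*a/2)


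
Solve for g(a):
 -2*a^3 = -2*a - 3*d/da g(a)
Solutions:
 g(a) = C1 + a^4/6 - a^2/3


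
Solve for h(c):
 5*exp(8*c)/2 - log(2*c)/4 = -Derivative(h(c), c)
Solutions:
 h(c) = C1 + c*log(c)/4 + c*(-1 + log(2))/4 - 5*exp(8*c)/16


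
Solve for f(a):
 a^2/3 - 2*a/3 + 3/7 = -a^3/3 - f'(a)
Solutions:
 f(a) = C1 - a^4/12 - a^3/9 + a^2/3 - 3*a/7


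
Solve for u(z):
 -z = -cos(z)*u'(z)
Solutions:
 u(z) = C1 + Integral(z/cos(z), z)


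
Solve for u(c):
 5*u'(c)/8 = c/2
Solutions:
 u(c) = C1 + 2*c^2/5


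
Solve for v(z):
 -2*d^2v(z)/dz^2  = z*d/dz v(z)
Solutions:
 v(z) = C1 + C2*erf(z/2)


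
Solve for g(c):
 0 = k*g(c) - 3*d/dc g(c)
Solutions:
 g(c) = C1*exp(c*k/3)


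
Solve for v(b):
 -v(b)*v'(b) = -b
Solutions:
 v(b) = -sqrt(C1 + b^2)
 v(b) = sqrt(C1 + b^2)


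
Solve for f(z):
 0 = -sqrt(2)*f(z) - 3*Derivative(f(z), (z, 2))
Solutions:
 f(z) = C1*sin(2^(1/4)*sqrt(3)*z/3) + C2*cos(2^(1/4)*sqrt(3)*z/3)


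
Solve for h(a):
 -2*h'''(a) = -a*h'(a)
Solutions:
 h(a) = C1 + Integral(C2*airyai(2^(2/3)*a/2) + C3*airybi(2^(2/3)*a/2), a)


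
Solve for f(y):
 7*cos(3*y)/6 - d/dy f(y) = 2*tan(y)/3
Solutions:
 f(y) = C1 + 2*log(cos(y))/3 + 7*sin(3*y)/18


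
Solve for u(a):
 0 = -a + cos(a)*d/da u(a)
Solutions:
 u(a) = C1 + Integral(a/cos(a), a)


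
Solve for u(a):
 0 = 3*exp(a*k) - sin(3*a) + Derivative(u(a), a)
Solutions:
 u(a) = C1 - cos(3*a)/3 - 3*exp(a*k)/k


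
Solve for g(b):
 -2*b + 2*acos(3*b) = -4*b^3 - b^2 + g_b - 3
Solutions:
 g(b) = C1 + b^4 + b^3/3 - b^2 + 2*b*acos(3*b) + 3*b - 2*sqrt(1 - 9*b^2)/3


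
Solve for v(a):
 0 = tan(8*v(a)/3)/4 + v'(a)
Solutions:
 v(a) = -3*asin(C1*exp(-2*a/3))/8 + 3*pi/8
 v(a) = 3*asin(C1*exp(-2*a/3))/8


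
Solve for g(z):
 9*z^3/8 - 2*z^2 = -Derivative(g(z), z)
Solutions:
 g(z) = C1 - 9*z^4/32 + 2*z^3/3


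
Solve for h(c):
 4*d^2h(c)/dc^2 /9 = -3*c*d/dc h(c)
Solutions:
 h(c) = C1 + C2*erf(3*sqrt(6)*c/4)


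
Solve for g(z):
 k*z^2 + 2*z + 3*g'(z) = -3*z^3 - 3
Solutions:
 g(z) = C1 - k*z^3/9 - z^4/4 - z^2/3 - z


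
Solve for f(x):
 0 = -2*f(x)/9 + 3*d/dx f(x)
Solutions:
 f(x) = C1*exp(2*x/27)


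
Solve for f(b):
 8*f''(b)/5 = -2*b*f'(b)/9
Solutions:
 f(b) = C1 + C2*erf(sqrt(10)*b/12)


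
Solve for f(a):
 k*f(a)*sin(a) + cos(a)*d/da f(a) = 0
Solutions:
 f(a) = C1*exp(k*log(cos(a)))


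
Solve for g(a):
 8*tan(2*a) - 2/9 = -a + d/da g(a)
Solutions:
 g(a) = C1 + a^2/2 - 2*a/9 - 4*log(cos(2*a))


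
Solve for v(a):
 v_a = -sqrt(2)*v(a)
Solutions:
 v(a) = C1*exp(-sqrt(2)*a)


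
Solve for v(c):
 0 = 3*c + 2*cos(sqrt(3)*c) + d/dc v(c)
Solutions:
 v(c) = C1 - 3*c^2/2 - 2*sqrt(3)*sin(sqrt(3)*c)/3


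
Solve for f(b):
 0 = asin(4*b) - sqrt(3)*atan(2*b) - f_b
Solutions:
 f(b) = C1 + b*asin(4*b) + sqrt(1 - 16*b^2)/4 - sqrt(3)*(b*atan(2*b) - log(4*b^2 + 1)/4)


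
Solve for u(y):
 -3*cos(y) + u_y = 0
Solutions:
 u(y) = C1 + 3*sin(y)


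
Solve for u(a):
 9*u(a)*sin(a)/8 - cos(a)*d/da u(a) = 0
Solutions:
 u(a) = C1/cos(a)^(9/8)


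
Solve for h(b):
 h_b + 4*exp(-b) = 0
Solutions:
 h(b) = C1 + 4*exp(-b)


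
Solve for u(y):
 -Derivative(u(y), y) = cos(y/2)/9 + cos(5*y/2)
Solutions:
 u(y) = C1 - 2*sin(y/2)/9 - 2*sin(5*y/2)/5


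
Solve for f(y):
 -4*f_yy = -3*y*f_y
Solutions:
 f(y) = C1 + C2*erfi(sqrt(6)*y/4)


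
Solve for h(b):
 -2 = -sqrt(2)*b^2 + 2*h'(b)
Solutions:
 h(b) = C1 + sqrt(2)*b^3/6 - b


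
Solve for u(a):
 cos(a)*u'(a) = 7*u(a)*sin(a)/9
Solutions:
 u(a) = C1/cos(a)^(7/9)


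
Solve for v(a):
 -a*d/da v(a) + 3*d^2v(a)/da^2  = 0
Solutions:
 v(a) = C1 + C2*erfi(sqrt(6)*a/6)


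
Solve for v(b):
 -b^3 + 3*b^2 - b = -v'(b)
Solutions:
 v(b) = C1 + b^4/4 - b^3 + b^2/2


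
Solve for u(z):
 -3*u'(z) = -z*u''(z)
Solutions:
 u(z) = C1 + C2*z^4


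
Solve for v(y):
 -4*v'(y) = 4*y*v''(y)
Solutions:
 v(y) = C1 + C2*log(y)


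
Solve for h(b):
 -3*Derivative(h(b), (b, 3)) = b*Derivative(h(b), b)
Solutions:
 h(b) = C1 + Integral(C2*airyai(-3^(2/3)*b/3) + C3*airybi(-3^(2/3)*b/3), b)


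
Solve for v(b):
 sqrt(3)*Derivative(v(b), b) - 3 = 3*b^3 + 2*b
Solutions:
 v(b) = C1 + sqrt(3)*b^4/4 + sqrt(3)*b^2/3 + sqrt(3)*b


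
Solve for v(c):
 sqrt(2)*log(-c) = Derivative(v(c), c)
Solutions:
 v(c) = C1 + sqrt(2)*c*log(-c) - sqrt(2)*c


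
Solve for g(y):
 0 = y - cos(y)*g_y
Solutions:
 g(y) = C1 + Integral(y/cos(y), y)


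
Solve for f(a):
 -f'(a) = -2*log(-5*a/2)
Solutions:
 f(a) = C1 + 2*a*log(-a) + 2*a*(-1 - log(2) + log(5))


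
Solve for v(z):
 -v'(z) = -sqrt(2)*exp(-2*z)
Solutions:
 v(z) = C1 - sqrt(2)*exp(-2*z)/2


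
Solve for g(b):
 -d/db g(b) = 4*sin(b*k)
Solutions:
 g(b) = C1 + 4*cos(b*k)/k


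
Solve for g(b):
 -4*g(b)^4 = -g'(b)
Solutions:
 g(b) = (-1/(C1 + 12*b))^(1/3)
 g(b) = (-1/(C1 + 4*b))^(1/3)*(-3^(2/3) - 3*3^(1/6)*I)/6
 g(b) = (-1/(C1 + 4*b))^(1/3)*(-3^(2/3) + 3*3^(1/6)*I)/6


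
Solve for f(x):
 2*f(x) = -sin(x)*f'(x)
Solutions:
 f(x) = C1*(cos(x) + 1)/(cos(x) - 1)


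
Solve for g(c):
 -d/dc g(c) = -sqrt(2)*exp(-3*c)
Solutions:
 g(c) = C1 - sqrt(2)*exp(-3*c)/3


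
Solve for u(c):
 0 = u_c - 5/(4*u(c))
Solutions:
 u(c) = -sqrt(C1 + 10*c)/2
 u(c) = sqrt(C1 + 10*c)/2


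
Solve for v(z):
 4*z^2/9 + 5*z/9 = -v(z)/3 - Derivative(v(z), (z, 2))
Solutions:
 v(z) = C1*sin(sqrt(3)*z/3) + C2*cos(sqrt(3)*z/3) - 4*z^2/3 - 5*z/3 + 8


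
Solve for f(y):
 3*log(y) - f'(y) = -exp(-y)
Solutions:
 f(y) = C1 + 3*y*log(y) - 3*y - exp(-y)


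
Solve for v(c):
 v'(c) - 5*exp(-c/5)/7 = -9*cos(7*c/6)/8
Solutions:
 v(c) = C1 - 27*sin(7*c/6)/28 - 25*exp(-c/5)/7


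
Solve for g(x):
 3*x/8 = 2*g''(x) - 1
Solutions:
 g(x) = C1 + C2*x + x^3/32 + x^2/4


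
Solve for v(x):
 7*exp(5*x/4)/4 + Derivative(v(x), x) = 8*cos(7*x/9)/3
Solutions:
 v(x) = C1 - 7*exp(5*x/4)/5 + 24*sin(7*x/9)/7


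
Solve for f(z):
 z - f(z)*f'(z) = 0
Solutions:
 f(z) = -sqrt(C1 + z^2)
 f(z) = sqrt(C1 + z^2)


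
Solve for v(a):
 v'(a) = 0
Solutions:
 v(a) = C1


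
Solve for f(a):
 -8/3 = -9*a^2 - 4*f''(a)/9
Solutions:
 f(a) = C1 + C2*a - 27*a^4/16 + 3*a^2


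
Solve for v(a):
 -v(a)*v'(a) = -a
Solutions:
 v(a) = -sqrt(C1 + a^2)
 v(a) = sqrt(C1 + a^2)


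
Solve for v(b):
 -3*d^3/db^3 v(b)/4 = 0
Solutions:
 v(b) = C1 + C2*b + C3*b^2


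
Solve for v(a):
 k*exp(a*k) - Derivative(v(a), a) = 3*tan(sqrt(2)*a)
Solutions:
 v(a) = C1 + k*Piecewise((exp(a*k)/k, Ne(k, 0)), (a, True)) + 3*sqrt(2)*log(cos(sqrt(2)*a))/2


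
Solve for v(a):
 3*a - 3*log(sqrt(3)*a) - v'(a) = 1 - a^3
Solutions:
 v(a) = C1 + a^4/4 + 3*a^2/2 - 3*a*log(a) - 3*a*log(3)/2 + 2*a


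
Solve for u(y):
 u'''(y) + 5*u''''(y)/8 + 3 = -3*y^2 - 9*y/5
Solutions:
 u(y) = C1 + C2*y + C3*y^2 + C4*exp(-8*y/5) - y^5/20 + 13*y^4/160 - 45*y^3/64


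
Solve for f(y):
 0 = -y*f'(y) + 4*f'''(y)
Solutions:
 f(y) = C1 + Integral(C2*airyai(2^(1/3)*y/2) + C3*airybi(2^(1/3)*y/2), y)


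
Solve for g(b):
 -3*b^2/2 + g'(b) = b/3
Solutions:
 g(b) = C1 + b^3/2 + b^2/6


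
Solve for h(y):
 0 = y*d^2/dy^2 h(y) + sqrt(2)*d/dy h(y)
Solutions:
 h(y) = C1 + C2*y^(1 - sqrt(2))


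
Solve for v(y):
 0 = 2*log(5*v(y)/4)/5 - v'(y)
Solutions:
 5*Integral(1/(-log(_y) - log(5) + 2*log(2)), (_y, v(y)))/2 = C1 - y


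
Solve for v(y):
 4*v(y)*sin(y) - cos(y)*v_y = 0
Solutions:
 v(y) = C1/cos(y)^4


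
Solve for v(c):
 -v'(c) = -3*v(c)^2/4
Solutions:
 v(c) = -4/(C1 + 3*c)


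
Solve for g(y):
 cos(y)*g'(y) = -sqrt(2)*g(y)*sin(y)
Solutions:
 g(y) = C1*cos(y)^(sqrt(2))


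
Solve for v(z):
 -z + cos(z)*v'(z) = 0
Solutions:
 v(z) = C1 + Integral(z/cos(z), z)


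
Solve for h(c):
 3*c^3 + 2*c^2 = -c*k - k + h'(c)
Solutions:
 h(c) = C1 + 3*c^4/4 + 2*c^3/3 + c^2*k/2 + c*k


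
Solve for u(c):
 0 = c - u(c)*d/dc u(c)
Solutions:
 u(c) = -sqrt(C1 + c^2)
 u(c) = sqrt(C1 + c^2)


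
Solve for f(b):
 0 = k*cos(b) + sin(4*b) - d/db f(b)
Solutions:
 f(b) = C1 + k*sin(b) - cos(4*b)/4


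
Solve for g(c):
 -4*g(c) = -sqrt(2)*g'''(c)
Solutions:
 g(c) = C3*exp(sqrt(2)*c) + (C1*sin(sqrt(6)*c/2) + C2*cos(sqrt(6)*c/2))*exp(-sqrt(2)*c/2)


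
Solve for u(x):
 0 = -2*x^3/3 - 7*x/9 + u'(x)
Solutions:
 u(x) = C1 + x^4/6 + 7*x^2/18


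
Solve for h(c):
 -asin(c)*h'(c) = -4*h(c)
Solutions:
 h(c) = C1*exp(4*Integral(1/asin(c), c))


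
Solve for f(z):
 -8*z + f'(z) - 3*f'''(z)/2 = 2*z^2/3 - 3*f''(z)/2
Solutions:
 f(z) = C1 + C2*exp(z*(3 - sqrt(33))/6) + C3*exp(z*(3 + sqrt(33))/6) + 2*z^3/9 + 3*z^2 - 7*z


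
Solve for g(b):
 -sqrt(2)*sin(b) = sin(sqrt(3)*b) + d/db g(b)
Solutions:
 g(b) = C1 + sqrt(2)*cos(b) + sqrt(3)*cos(sqrt(3)*b)/3


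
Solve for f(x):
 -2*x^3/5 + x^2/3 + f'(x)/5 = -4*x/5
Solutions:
 f(x) = C1 + x^4/2 - 5*x^3/9 - 2*x^2


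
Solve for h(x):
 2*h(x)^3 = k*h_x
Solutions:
 h(x) = -sqrt(2)*sqrt(-k/(C1*k + 2*x))/2
 h(x) = sqrt(2)*sqrt(-k/(C1*k + 2*x))/2
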